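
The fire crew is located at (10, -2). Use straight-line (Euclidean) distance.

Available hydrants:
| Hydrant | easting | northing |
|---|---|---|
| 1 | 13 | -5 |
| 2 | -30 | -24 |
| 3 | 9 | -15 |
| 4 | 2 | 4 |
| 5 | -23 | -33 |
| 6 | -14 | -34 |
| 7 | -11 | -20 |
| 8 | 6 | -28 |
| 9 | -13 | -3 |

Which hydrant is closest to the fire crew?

Distances from (10, -2):
1: 4.2
2: 45.7
3: 13.0
4: 10.0
5: 45.3
6: 40.0
7: 27.7
8: 26.3
9: 23.0
Minimum: 1 at 4.2.

1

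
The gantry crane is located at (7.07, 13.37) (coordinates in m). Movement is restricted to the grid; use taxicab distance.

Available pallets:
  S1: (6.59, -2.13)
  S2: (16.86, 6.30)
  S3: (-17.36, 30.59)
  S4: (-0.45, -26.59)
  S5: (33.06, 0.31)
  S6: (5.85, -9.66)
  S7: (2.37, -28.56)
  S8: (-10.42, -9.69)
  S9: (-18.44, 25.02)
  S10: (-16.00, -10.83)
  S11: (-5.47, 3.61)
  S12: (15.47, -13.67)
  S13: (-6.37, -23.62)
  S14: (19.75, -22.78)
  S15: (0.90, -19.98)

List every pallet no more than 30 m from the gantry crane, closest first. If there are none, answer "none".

S1, S2, S11, S6

Distances from (7.07, 13.37):
S1: 15.98 m
S2: 16.86 m
S3: 41.65 m
S4: 47.48 m
S5: 39.05 m
S6: 24.25 m
S7: 46.63 m
S8: 40.55 m
S9: 37.16 m
S10: 47.27 m
S11: 22.30 m
S12: 35.44 m
S13: 50.43 m
S14: 48.83 m
S15: 39.52 m
Threshold 30 m: S1 (15.98 m), S2 (16.86 m), S11 (22.30 m), S6 (24.25 m) are within range.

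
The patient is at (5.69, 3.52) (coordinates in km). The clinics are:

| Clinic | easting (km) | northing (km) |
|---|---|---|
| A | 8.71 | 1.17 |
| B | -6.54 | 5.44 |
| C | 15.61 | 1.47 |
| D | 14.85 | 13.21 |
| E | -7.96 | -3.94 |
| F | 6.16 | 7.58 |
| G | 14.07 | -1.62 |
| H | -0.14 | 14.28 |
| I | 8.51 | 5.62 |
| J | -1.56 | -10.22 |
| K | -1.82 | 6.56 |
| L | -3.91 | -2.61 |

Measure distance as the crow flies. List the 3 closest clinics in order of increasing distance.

Distances from (5.69, 3.52):
A: √((3.02)² + (-2.35)²) = √(9.1204 + 5.5225) = 3.83 km
B: √((-12.23)² + (1.92)²) = √(149.5729 + 3.6864) = 12.38 km
C: √((9.92)² + (-2.05)²) = √(98.4064 + 4.2025) = 10.13 km
D: √((9.16)² + (9.69)²) = √(83.9056 + 93.8961) = 13.33 km
E: √((-13.65)² + (-7.46)²) = √(186.3225 + 55.6516) = 15.56 km
F: √((0.47)² + (4.06)²) = √(0.2209 + 16.4836) = 4.09 km
G: √((8.38)² + (-5.14)²) = √(70.2244 + 26.4196) = 9.83 km
H: √((-5.83)² + (10.76)²) = √(33.9889 + 115.7776) = 12.24 km
I: √((2.82)² + (2.10)²) = √(7.9524 + 4.4100) = 3.52 km
J: √((-7.25)² + (-13.74)²) = √(52.5625 + 188.7876) = 15.54 km
K: √((-7.51)² + (3.04)²) = √(56.4001 + 9.2416) = 8.10 km
L: √((-9.60)² + (-6.13)²) = √(92.1600 + 37.5769) = 11.39 km
Sorted: I (3.52 km) < A (3.83 km) < F (4.09 km) < K (8.10 km) < G (9.83 km) < …

I, A, F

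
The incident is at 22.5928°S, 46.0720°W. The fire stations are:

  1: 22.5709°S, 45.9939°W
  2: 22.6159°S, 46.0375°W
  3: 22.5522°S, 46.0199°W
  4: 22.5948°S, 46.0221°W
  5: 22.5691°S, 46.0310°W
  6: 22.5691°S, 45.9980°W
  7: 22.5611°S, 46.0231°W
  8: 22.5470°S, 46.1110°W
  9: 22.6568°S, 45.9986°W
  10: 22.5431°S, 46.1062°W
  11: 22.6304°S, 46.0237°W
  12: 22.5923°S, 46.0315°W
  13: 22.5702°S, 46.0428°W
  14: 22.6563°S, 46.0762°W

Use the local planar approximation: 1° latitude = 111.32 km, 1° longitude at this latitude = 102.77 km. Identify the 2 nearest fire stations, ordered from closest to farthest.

13, 12

Distances from 22.5928°S, 46.0720°W:
1: 8.3884 km
2: 4.3799 km
3: 7.0068 km
4: 5.1331 km
5: 4.9714 km
6: 8.0496 km
7: 6.1407 km
8: 6.4853 km
9: 10.3759 km
10: 6.5546 km
11: 6.4930 km
12: 4.1626 km
13: 3.9160 km
14: 7.0820 km
Sorted: 13 (3.9160 km) < 12 (4.1626 km) < 2 (4.3799 km) < 5 (4.9714 km) < …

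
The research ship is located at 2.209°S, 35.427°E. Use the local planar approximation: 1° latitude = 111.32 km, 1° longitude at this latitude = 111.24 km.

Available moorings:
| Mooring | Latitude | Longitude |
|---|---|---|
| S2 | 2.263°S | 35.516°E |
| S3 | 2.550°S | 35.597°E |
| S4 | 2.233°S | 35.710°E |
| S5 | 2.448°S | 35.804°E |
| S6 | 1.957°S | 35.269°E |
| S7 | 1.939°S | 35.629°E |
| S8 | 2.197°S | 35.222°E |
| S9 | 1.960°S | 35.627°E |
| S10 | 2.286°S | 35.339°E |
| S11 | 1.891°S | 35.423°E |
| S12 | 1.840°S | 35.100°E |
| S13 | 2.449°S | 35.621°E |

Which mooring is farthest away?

S12

Distances from 2.209°S, 35.427°E:
S2: 11.582 km
S3: 42.410 km
S4: 31.594 km
S5: 49.665 km
S6: 33.104 km
S7: 37.527 km
S8: 22.843 km
S9: 35.543 km
S10: 13.012 km
S11: 35.403 km
S12: 54.868 km
S13: 34.344 km
Maximum: S12 at 54.868 km.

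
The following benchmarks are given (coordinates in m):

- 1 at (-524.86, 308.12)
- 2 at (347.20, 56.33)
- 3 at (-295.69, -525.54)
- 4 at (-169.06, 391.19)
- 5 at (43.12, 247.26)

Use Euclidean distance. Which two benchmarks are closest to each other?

4 and 5

Pairwise distances:
1–2: 907.68 m
1–3: 864.59 m
1–4: 365.37 m
1–5: 571.23 m
2–3: 867.11 m
2–4: 615.35 m
2–5: 359.05 m
3–4: 925.43 m
3–5: 843.81 m
4–5: 256.39 m
Closest pair: 4–5 at 256.39 m.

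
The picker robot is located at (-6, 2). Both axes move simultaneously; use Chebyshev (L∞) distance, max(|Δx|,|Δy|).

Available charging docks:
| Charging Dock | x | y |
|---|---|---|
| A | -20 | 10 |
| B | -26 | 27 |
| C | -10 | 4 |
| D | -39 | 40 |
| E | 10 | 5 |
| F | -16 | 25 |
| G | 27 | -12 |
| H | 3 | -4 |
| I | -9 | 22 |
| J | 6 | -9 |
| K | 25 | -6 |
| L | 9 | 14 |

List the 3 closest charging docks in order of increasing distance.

C, H, J

Distances from (-6, 2):
A: 14
B: 25
C: 4
D: 38
E: 16
F: 23
G: 33
H: 9
I: 20
J: 12
K: 31
L: 15
Sorted: C (4) < H (9) < J (12) < A (14) < L (15) < …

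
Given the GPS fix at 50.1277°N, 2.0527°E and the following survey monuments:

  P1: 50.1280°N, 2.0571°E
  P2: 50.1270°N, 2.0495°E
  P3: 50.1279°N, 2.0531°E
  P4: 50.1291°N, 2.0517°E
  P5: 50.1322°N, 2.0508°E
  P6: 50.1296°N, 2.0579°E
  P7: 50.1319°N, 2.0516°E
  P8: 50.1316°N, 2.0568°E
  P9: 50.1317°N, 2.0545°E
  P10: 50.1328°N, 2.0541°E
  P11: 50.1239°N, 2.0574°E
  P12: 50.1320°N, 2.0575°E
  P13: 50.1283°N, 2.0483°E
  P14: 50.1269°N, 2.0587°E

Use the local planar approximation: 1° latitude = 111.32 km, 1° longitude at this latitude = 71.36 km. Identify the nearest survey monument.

Distances from 50.1277°N, 2.0527°E:
P1: √((0.0003·111.32)² + (0.0044·71.36)²) = √(0.001115 + 0.098586) = 0.3158 km
P2: √((-0.0007·111.32)² + (-0.0032·71.36)²) = √(0.006072 + 0.052145) = 0.2413 km
P3: √((0.0002·111.32)² + (0.0004·71.36)²) = √(0.000496 + 0.000815) = 0.0362 km
P4: √((0.0014·111.32)² + (-0.0010·71.36)²) = √(0.024289 + 0.005092) = 0.1714 km
P5: √((0.0045·111.32)² + (-0.0019·71.36)²) = √(0.250941 + 0.018383) = 0.5190 km
P6: √((0.0019·111.32)² + (0.0052·71.36)²) = √(0.044736 + 0.137694) = 0.4271 km
P7: √((0.0042·111.32)² + (-0.0011·71.36)²) = √(0.218597 + 0.006162) = 0.4741 km
P8: √((0.0039·111.32)² + (0.0041·71.36)²) = √(0.188484 + 0.085601) = 0.5235 km
P9: √((0.0040·111.32)² + (0.0018·71.36)²) = √(0.198274 + 0.016499) = 0.4634 km
P10: √((0.0051·111.32)² + (0.0014·71.36)²) = √(0.322320 + 0.009981) = 0.5765 km
P11: √((-0.0038·111.32)² + (0.0047·71.36)²) = √(0.178943 + 0.112488) = 0.5398 km
P12: √((0.0043·111.32)² + (0.0048·71.36)²) = √(0.229131 + 0.117325) = 0.5886 km
P13: √((0.0006·111.32)² + (-0.0044·71.36)²) = √(0.004461 + 0.098586) = 0.3210 km
P14: √((-0.0008·111.32)² + (0.0060·71.36)²) = √(0.007931 + 0.183321) = 0.4373 km
Minimum: P3 at 0.0362 km.

P3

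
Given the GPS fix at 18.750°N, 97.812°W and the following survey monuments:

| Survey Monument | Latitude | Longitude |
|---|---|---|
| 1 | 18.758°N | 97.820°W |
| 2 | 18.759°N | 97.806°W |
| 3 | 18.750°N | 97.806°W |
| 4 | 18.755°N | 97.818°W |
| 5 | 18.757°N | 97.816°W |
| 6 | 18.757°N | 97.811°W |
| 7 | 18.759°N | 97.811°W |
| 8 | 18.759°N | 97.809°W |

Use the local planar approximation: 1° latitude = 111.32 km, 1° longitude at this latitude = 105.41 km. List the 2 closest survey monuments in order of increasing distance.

Distances from 18.750°N, 97.812°W:
1: √((0.008·111.32)² + (-0.008·105.41)²) = √(0.79310 + 0.71112) = 1.226 km
2: √((0.009·111.32)² + (0.006·105.41)²) = √(1.00376 + 0.40001) = 1.185 km
3: √((0.000·111.32)² + (0.006·105.41)²) = √(0.00000 + 0.40001) = 0.632 km
4: √((0.005·111.32)² + (-0.006·105.41)²) = √(0.30980 + 0.40001) = 0.843 km
5: √((0.007·111.32)² + (-0.004·105.41)²) = √(0.60721 + 0.17778) = 0.886 km
6: √((0.007·111.32)² + (0.001·105.41)²) = √(0.60721 + 0.01111) = 0.786 km
7: √((0.009·111.32)² + (0.001·105.41)²) = √(1.00376 + 0.01111) = 1.007 km
8: √((0.009·111.32)² + (0.003·105.41)²) = √(1.00376 + 0.10000) = 1.051 km
Sorted: 3 (0.632 km) < 6 (0.786 km) < 4 (0.843 km) < 5 (0.886 km) < …

3, 6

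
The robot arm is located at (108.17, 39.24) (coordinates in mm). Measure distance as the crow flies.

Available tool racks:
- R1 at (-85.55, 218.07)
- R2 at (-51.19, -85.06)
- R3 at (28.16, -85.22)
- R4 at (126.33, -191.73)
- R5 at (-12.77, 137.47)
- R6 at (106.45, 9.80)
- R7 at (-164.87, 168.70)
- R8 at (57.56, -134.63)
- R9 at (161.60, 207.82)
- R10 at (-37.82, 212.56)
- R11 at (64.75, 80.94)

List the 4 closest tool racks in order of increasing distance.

Distances from (108.17, 39.24):
R1: √((-193.72)² + (178.83)²) = √(37527.4384 + 31980.1689) = 263.64 mm
R2: √((-159.36)² + (-124.30)²) = √(25395.6096 + 15450.4900) = 202.10 mm
R3: √((-80.01)² + (-124.46)²) = √(6401.6001 + 15490.2916) = 147.96 mm
R4: √((18.16)² + (-230.97)²) = √(329.7856 + 53347.1409) = 231.68 mm
R5: √((-120.94)² + (98.23)²) = √(14626.4836 + 9649.1329) = 155.81 mm
R6: √((-1.72)² + (-29.44)²) = √(2.9584 + 866.7136) = 29.49 mm
R7: √((-273.04)² + (129.46)²) = √(74550.8416 + 16759.8916) = 302.18 mm
R8: √((-50.61)² + (-173.87)²) = √(2561.3721 + 30230.7769) = 181.09 mm
R9: √((53.43)² + (168.58)²) = √(2854.7649 + 28419.2164) = 176.84 mm
R10: √((-145.99)² + (173.32)²) = √(21313.0801 + 30039.8224) = 226.61 mm
R11: √((-43.42)² + (41.70)²) = √(1885.2964 + 1738.8900) = 60.20 mm
Sorted: R6 (29.49 mm) < R11 (60.20 mm) < R3 (147.96 mm) < R5 (155.81 mm) < R9 (176.84 mm) < R8 (181.09 mm) < …

R6, R11, R3, R5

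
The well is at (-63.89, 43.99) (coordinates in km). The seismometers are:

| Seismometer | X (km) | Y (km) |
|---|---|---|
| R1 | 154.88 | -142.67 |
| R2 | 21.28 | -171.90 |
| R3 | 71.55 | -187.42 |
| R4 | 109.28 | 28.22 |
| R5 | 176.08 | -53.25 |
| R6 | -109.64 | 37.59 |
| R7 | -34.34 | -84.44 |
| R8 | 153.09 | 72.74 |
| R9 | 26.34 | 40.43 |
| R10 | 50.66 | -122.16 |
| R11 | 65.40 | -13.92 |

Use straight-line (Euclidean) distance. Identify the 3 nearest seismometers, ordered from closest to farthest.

R6, R9, R7

Distances from (-63.89, 43.99):
R1: √((218.77)² + (-186.66)²) = √(47860.3129 + 34841.9556) = 287.58 km
R2: √((85.17)² + (-215.89)²) = √(7253.9289 + 46608.4921) = 232.08 km
R3: √((135.44)² + (-231.41)²) = √(18343.9936 + 53550.5881) = 268.13 km
R4: √((173.17)² + (-15.77)²) = √(29987.8489 + 248.6929) = 173.89 km
R5: √((239.97)² + (-97.24)²) = √(57585.6009 + 9455.6176) = 258.92 km
R6: √((-45.75)² + (-6.40)²) = √(2093.0625 + 40.9600) = 46.20 km
R7: √((29.55)² + (-128.43)²) = √(873.2025 + 16494.2649) = 131.79 km
R8: √((216.98)² + (28.75)²) = √(47080.3204 + 826.5625) = 218.88 km
R9: √((90.23)² + (-3.56)²) = √(8141.4529 + 12.6736) = 90.30 km
R10: √((114.55)² + (-166.15)²) = √(13121.7025 + 27605.8225) = 201.81 km
R11: √((129.29)² + (-57.91)²) = √(16715.9041 + 3353.5681) = 141.67 km
Sorted: R6 (46.20 km) < R9 (90.30 km) < R7 (131.79 km) < R11 (141.67 km) < R4 (173.89 km) < …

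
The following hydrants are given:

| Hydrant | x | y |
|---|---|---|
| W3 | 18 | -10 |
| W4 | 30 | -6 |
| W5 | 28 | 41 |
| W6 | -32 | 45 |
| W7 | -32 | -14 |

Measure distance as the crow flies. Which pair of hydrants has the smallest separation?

W3 and W4

Pairwise distances:
W3–W4: √((12)² + (4)²) = √(144.000 + 16.000) = 12.6
W4–W5: √((-2)² + (47)²) = √(4.000 + 2209.000) = 47.0
W3–W7: √((-50)² + (-4)²) = √(2500.000 + 16.000) = 50.2
W3–W5: √((10)² + (51)²) = √(100.000 + 2601.000) = 52.0
W6–W7: √((0)² + (-59)²) = √(0.000 + 3481.000) = 59.0
W5–W6: √((-60)² + (4)²) = √(3600.000 + 16.000) = 60.1
W4–W7: √((-62)² + (-8)²) = √(3844.000 + 64.000) = 62.5
W3–W6: √((-50)² + (55)²) = √(2500.000 + 3025.000) = 74.3
W4–W6: √((-62)² + (51)²) = √(3844.000 + 2601.000) = 80.3
W5–W7: √((-60)² + (-55)²) = √(3600.000 + 3025.000) = 81.4
Closest pair: W3–W4 at 12.6.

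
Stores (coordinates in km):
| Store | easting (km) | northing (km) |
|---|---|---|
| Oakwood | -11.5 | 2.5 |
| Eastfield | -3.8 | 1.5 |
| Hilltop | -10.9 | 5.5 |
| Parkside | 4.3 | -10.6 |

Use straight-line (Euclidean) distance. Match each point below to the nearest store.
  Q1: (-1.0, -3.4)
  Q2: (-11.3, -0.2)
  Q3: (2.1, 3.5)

Q1→Eastfield; Q2→Oakwood; Q3→Eastfield

Q1 at (-1.0, -3.4):
  Oakwood: √((-10.5)² + (5.9)²) = √(110.250 + 34.810) = 12.0 km
  Eastfield: √((-2.8)² + (4.9)²) = √(7.840 + 24.010) = 5.6 km
  Hilltop: √((-9.9)² + (8.9)²) = √(98.010 + 79.210) = 13.3 km
  Parkside: √((5.3)² + (-7.2)²) = √(28.090 + 51.840) = 8.9 km
  → nearest: Eastfield (5.6 km)
Q2 at (-11.3, -0.2):
  Oakwood: √((-0.2)² + (2.7)²) = √(0.040 + 7.290) = 2.7 km
  Eastfield: √((7.5)² + (1.7)²) = √(56.250 + 2.890) = 7.7 km
  Hilltop: √((0.4)² + (5.7)²) = √(0.160 + 32.490) = 5.7 km
  Parkside: √((15.6)² + (-10.4)²) = √(243.360 + 108.160) = 18.7 km
  → nearest: Oakwood (2.7 km)
Q3 at (2.1, 3.5):
  Oakwood: √((-13.6)² + (-1.0)²) = √(184.960 + 1.000) = 13.6 km
  Eastfield: √((-5.9)² + (-2.0)²) = √(34.810 + 4.000) = 6.2 km
  Hilltop: √((-13.0)² + (2.0)²) = √(169.000 + 4.000) = 13.2 km
  Parkside: √((2.2)² + (-14.1)²) = √(4.840 + 198.810) = 14.3 km
  → nearest: Eastfield (6.2 km)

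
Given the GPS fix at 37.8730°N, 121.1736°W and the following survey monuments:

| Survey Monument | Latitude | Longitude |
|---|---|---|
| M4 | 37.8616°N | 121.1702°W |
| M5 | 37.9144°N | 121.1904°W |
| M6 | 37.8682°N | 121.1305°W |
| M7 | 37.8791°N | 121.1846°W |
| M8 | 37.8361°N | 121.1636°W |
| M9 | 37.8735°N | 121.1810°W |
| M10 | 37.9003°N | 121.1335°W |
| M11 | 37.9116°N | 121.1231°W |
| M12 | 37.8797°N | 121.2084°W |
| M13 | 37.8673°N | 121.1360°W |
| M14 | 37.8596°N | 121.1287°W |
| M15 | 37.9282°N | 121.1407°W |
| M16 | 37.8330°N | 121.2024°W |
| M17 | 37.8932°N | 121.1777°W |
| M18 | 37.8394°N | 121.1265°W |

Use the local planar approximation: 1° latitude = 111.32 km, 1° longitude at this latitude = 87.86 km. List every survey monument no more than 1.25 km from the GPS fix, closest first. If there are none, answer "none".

M9, M7

Distances from 37.8730°N, 121.1736°W:
M4: √((-0.0114·111.32)² + (0.0034·87.86)²) = √(1.610483 + 0.089236) = 1.3037 km
M5: √((0.0414·111.32)² + (-0.0168·87.86)²) = √(21.239636 + 2.178718) = 4.8393 km
M6: √((-0.0048·111.32)² + (0.0431·87.86)²) = √(0.285515 + 14.339597) = 3.8243 km
M7: √((0.0061·111.32)² + (-0.0110·87.86)²) = √(0.461112 + 0.934045) = 1.1812 km
M8: √((-0.0369·111.32)² + (0.0100·87.86)²) = √(16.873265 + 0.771938) = 4.2006 km
M9: √((0.0005·111.32)² + (-0.0074·87.86)²) = √(0.003098 + 0.422713) = 0.6525 km
M10: √((0.0273·111.32)² + (0.0401·87.86)²) = √(9.235740 + 12.412840) = 4.6528 km
M11: √((0.0386·111.32)² + (0.0505·87.86)²) = √(18.463796 + 19.686348) = 6.1766 km
M12: √((0.0067·111.32)² + (-0.0348·87.86)²) = √(0.556283 + 9.348477) = 3.1472 km
M13: √((-0.0057·111.32)² + (0.0376·87.86)²) = √(0.402621 + 10.913350) = 3.3639 km
M14: √((-0.0134·111.32)² + (0.0449·87.86)²) = √(2.225133 + 15.562346) = 4.2175 km
M15: √((0.0552·111.32)² + (0.0329·87.86)²) = √(37.759354 + 8.355534) = 6.7908 km
M16: √((-0.0400·111.32)² + (-0.0288·87.86)²) = √(19.827428 + 6.402762) = 5.1215 km
M17: √((0.0202·111.32)² + (-0.0041·87.86)²) = √(5.056490 + 0.129763) = 2.2773 km
M18: √((-0.0336·111.32)² + (0.0471·87.86)²) = √(13.990233 + 17.124749) = 5.5781 km
Threshold 1.25 km: M9 (0.6525 km), M7 (1.1812 km) are within range.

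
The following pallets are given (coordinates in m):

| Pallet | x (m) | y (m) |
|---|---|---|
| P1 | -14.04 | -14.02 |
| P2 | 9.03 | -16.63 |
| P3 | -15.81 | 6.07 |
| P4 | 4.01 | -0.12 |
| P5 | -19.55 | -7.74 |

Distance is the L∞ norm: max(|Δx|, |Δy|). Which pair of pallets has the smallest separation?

Pairwise distances:
P1–P2: max(|23.07|, |-2.61|) = 23.07 m
P1–P3: max(|-1.77|, |20.09|) = 20.09 m
P1–P4: max(|18.05|, |13.90|) = 18.05 m
P1–P5: max(|-5.51|, |6.28|) = 6.28 m
P2–P3: max(|-24.84|, |22.70|) = 24.84 m
P2–P4: max(|-5.02|, |16.51|) = 16.51 m
P2–P5: max(|-28.58|, |8.89|) = 28.58 m
P3–P4: max(|19.82|, |-6.19|) = 19.82 m
P3–P5: max(|-3.74|, |-13.81|) = 13.81 m
P4–P5: max(|-23.56|, |-7.62|) = 23.56 m
Closest pair: P1–P5 at 6.28 m.

P1 and P5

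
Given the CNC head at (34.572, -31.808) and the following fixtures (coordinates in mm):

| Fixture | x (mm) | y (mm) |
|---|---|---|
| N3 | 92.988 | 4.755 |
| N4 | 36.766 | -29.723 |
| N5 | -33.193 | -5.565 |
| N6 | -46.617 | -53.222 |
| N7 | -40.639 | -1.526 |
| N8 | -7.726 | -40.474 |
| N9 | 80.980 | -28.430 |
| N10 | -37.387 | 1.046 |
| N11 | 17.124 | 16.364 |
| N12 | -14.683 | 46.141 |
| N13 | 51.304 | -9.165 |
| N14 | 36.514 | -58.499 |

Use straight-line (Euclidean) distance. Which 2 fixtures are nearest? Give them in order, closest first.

N4, N14

Distances from (34.572, -31.808):
N3: 68.915 mm
N4: 3.027 mm
N5: 72.669 mm
N6: 83.966 mm
N7: 81.078 mm
N8: 43.177 mm
N9: 46.531 mm
N10: 79.104 mm
N11: 51.235 mm
N12: 92.207 mm
N13: 28.154 mm
N14: 26.762 mm
Sorted: N4 (3.027 mm) < N14 (26.762 mm) < N13 (28.154 mm) < N8 (43.177 mm) < …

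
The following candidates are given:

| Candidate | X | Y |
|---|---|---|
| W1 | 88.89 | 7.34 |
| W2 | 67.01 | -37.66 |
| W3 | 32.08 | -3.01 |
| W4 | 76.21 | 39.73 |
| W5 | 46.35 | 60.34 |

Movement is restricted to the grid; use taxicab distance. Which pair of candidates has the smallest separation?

Pairwise distances:
W1–W4: 45.07
W4–W5: 50.47
W1–W2: 66.88
W1–W3: 67.16
W2–W3: 69.58
W3–W5: 77.62
W2–W4: 86.59
W3–W4: 86.87
W1–W5: 95.54
W2–W5: 118.66
Closest pair: W1–W4 at 45.07.

W1 and W4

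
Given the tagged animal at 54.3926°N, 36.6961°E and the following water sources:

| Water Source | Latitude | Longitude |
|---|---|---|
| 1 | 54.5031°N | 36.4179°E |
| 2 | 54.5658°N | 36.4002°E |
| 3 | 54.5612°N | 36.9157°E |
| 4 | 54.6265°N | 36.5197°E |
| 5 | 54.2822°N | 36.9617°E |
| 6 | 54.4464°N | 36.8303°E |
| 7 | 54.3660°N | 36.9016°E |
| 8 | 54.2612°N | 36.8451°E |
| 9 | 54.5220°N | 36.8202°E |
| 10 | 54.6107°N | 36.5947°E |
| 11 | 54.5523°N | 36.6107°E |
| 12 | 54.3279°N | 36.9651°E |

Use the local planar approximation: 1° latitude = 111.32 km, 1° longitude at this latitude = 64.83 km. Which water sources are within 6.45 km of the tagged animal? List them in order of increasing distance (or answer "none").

none

Distances from 54.3926°N, 36.6961°E:
1: √((0.1105·111.32)² + (-0.2782·64.83)²) = √(151.311157 + 325.286691) = 21.8311 km
2: √((0.1732·111.32)² + (-0.2959·64.83)²) = √(371.742462 + 367.995047) = 27.1981 km
3: √((0.1686·111.32)² + (0.2196·64.83)²) = √(352.258544 + 202.682716) = 23.5572 km
4: √((0.2339·111.32)² + (-0.1764·64.83)²) = √(677.964321 + 130.782370) = 28.4385 km
5: √((-0.1104·111.32)² + (0.2656·64.83)²) = √(151.037414 + 296.488726) = 21.1548 km
6: √((0.0538·111.32)² + (0.1342·64.83)²) = √(35.868313 + 75.693236) = 10.5623 km
7: √((-0.0266·111.32)² + (0.2055·64.83)²) = √(8.768184 + 177.490738) = 13.6477 km
8: √((-0.1314·111.32)² + (0.1490·64.83)²) = √(213.962235 + 93.309225) = 17.5292 km
9: √((0.1294·111.32)² + (0.1241·64.83)²) = √(207.498494 + 64.728509) = 16.4993 km
10: √((0.2181·111.32)² + (-0.1014·64.83)²) = √(589.464597 + 43.214347) = 25.1531 km
11: √((0.1597·111.32)² + (-0.0854·64.83)²) = √(316.050315 + 30.652633) = 18.6200 km
12: √((-0.0647·111.32)² + (0.2690·64.83)²) = √(51.874623 + 304.128138) = 18.8680 km
Threshold 6.45 km: none within range.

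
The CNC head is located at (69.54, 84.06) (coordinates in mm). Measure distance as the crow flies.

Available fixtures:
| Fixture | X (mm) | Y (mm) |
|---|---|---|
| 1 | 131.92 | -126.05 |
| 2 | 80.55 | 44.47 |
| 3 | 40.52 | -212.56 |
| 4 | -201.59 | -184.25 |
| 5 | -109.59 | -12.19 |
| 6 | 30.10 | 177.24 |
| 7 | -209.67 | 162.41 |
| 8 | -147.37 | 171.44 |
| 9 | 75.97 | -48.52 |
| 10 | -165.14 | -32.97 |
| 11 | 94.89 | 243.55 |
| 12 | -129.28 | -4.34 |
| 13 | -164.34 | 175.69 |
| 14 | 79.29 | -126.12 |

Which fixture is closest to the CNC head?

Distances from (69.54, 84.06):
1: √((62.38)² + (-210.11)²) = √(3891.2644 + 44146.2121) = 219.17 mm
2: √((11.01)² + (-39.59)²) = √(121.2201 + 1567.3681) = 41.09 mm
3: √((-29.02)² + (-296.62)²) = √(842.1604 + 87983.4244) = 298.04 mm
4: √((-271.13)² + (-268.31)²) = √(73511.4769 + 71990.2561) = 381.45 mm
5: √((-179.13)² + (-96.25)²) = √(32087.5569 + 9264.0625) = 203.35 mm
6: √((-39.44)² + (93.18)²) = √(1555.5136 + 8682.5124) = 101.18 mm
7: √((-279.21)² + (78.35)²) = √(77958.2241 + 6138.7225) = 289.99 mm
8: √((-216.91)² + (87.38)²) = √(47049.9481 + 7635.2644) = 233.85 mm
9: √((6.43)² + (-132.58)²) = √(41.3449 + 17577.4564) = 132.74 mm
10: √((-234.68)² + (-117.03)²) = √(55074.7024 + 13696.0209) = 262.24 mm
11: √((25.35)² + (159.49)²) = √(642.6225 + 25437.0601) = 161.49 mm
12: √((-198.82)² + (-88.40)²) = √(39529.3924 + 7814.5600) = 217.59 mm
13: √((-233.88)² + (91.63)²) = √(54699.8544 + 8396.0569) = 251.19 mm
14: √((9.75)² + (-210.18)²) = √(95.0625 + 44175.6324) = 210.41 mm
Minimum: 2 at 41.09 mm.

2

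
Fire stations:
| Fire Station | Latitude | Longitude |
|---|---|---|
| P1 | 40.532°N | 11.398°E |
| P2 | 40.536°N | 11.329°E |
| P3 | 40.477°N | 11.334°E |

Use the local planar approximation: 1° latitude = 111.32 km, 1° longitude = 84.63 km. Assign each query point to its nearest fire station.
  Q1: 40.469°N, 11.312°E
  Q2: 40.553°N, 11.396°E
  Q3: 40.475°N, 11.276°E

Q1 at 40.469°N, 11.312°E:
  P1: √((0.063·111.32)² + (0.086·84.63)²) = √(49.18441 + 52.97190) = 10.107 km
  P2: √((0.067·111.32)² + (0.017·84.63)²) = √(55.62833 + 2.06989) = 7.596 km
  P3: √((0.008·111.32)² + (0.022·84.63)²) = √(0.79310 + 3.46652) = 2.064 km
  → nearest: P3 (2.064 km)
Q2 at 40.553°N, 11.396°E:
  P1: √((-0.021·111.32)² + (0.002·84.63)²) = √(5.46493 + 0.02865) = 2.344 km
  P2: √((-0.017·111.32)² + (-0.067·84.63)²) = √(3.58133 + 32.15128) = 5.978 km
  P3: √((-0.076·111.32)² + (-0.062·84.63)²) = √(71.57701 + 27.53164) = 9.955 km
  → nearest: P1 (2.344 km)
Q3 at 40.475°N, 11.276°E:
  P1: √((0.057·111.32)² + (0.122·84.63)²) = √(40.26207 + 106.60273) = 12.119 km
  P2: √((0.061·111.32)² + (0.053·84.63)²) = √(46.11116 + 20.11872) = 8.138 km
  P3: √((0.002·111.32)² + (0.058·84.63)²) = √(0.04957 + 24.09376) = 4.914 km
  → nearest: P3 (4.914 km)

Q1→P3; Q2→P1; Q3→P3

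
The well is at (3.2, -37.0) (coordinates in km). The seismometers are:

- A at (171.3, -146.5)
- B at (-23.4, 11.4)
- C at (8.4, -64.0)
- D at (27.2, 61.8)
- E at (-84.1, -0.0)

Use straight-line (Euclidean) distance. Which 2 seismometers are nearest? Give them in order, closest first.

C, B

Distances from (3.2, -37.0):
A: √((168.1)² + (-109.5)²) = √(28257.610 + 11990.250) = 200.6 km
B: √((-26.6)² + (48.4)²) = √(707.560 + 2342.560) = 55.2 km
C: √((5.2)² + (-27.0)²) = √(27.040 + 729.000) = 27.5 km
D: √((24.0)² + (98.8)²) = √(576.000 + 9761.440) = 101.7 km
E: √((-87.3)² + (37.0)²) = √(7621.290 + 1369.000) = 94.8 km
Sorted: C (27.5 km) < B (55.2 km) < E (94.8 km) < D (101.7 km) < …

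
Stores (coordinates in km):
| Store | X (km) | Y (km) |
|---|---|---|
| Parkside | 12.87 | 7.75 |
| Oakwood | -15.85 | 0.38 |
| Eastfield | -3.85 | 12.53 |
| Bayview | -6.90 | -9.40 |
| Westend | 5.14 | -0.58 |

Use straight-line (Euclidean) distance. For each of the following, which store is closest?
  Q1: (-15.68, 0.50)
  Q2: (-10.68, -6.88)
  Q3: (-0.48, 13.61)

Q1 at (-15.68, 0.50):
  Parkside: √((28.55)² + (7.25)²) = √(815.1025 + 52.5625) = 29.46 km
  Oakwood: √((-0.17)² + (-0.12)²) = √(0.0289 + 0.0144) = 0.21 km
  Eastfield: √((11.83)² + (12.03)²) = √(139.9489 + 144.7209) = 16.87 km
  Bayview: √((8.78)² + (-9.90)²) = √(77.0884 + 98.0100) = 13.23 km
  Westend: √((20.82)² + (-1.08)²) = √(433.4724 + 1.1664) = 20.85 km
  → nearest: Oakwood (0.21 km)
Q2 at (-10.68, -6.88):
  Parkside: √((23.55)² + (14.63)²) = √(554.6025 + 214.0369) = 27.72 km
  Oakwood: √((-5.17)² + (7.26)²) = √(26.7289 + 52.7076) = 8.91 km
  Eastfield: √((6.83)² + (19.41)²) = √(46.6489 + 376.7481) = 20.58 km
  Bayview: √((3.78)² + (-2.52)²) = √(14.2884 + 6.3504) = 4.54 km
  Westend: √((15.82)² + (6.30)²) = √(250.2724 + 39.6900) = 17.03 km
  → nearest: Bayview (4.54 km)
Q3 at (-0.48, 13.61):
  Parkside: √((13.35)² + (-5.86)²) = √(178.2225 + 34.3396) = 14.58 km
  Oakwood: √((-15.37)² + (-13.23)²) = √(236.2369 + 175.0329) = 20.28 km
  Eastfield: √((-3.37)² + (-1.08)²) = √(11.3569 + 1.1664) = 3.54 km
  Bayview: √((-6.42)² + (-23.01)²) = √(41.2164 + 529.4601) = 23.89 km
  Westend: √((5.62)² + (-14.19)²) = √(31.5844 + 201.3561) = 15.26 km
  → nearest: Eastfield (3.54 km)

Q1→Oakwood; Q2→Bayview; Q3→Eastfield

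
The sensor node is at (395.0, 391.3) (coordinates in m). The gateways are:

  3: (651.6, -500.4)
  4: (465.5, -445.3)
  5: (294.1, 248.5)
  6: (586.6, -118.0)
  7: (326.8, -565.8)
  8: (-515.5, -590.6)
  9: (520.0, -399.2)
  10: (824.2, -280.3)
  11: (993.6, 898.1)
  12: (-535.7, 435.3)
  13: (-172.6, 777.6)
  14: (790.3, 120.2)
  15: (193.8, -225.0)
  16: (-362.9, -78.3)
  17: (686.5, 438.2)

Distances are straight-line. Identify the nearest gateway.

5

Distances from (395.0, 391.3):
3: √((256.6)² + (-891.7)²) = √(65843.560 + 795128.890) = 927.9 m
4: √((70.5)² + (-836.6)²) = √(4970.250 + 699899.560) = 839.6 m
5: √((-100.9)² + (-142.8)²) = √(10180.810 + 20391.840) = 174.9 m
6: √((191.6)² + (-509.3)²) = √(36710.560 + 259386.490) = 544.1 m
7: √((-68.2)² + (-957.1)²) = √(4651.240 + 916040.410) = 959.5 m
8: √((-910.5)² + (-981.9)²) = √(829010.250 + 964127.610) = 1339.1 m
9: √((125.0)² + (-790.5)²) = √(15625.000 + 624890.250) = 800.3 m
10: √((429.2)² + (-671.6)²) = √(184212.640 + 451046.560) = 797.0 m
11: √((598.6)² + (506.8)²) = √(358321.960 + 256846.240) = 784.3 m
12: √((-930.7)² + (44.0)²) = √(866202.490 + 1936.000) = 931.7 m
13: √((-567.6)² + (386.3)²) = √(322169.760 + 149227.690) = 686.6 m
14: √((395.3)² + (-271.1)²) = √(156262.090 + 73495.210) = 479.3 m
15: √((-201.2)² + (-616.3)²) = √(40481.440 + 379825.690) = 648.3 m
16: √((-757.9)² + (-469.6)²) = √(574412.410 + 220524.160) = 891.6 m
17: √((291.5)² + (46.9)²) = √(84972.250 + 2199.610) = 295.2 m
Minimum: 5 at 174.9 m.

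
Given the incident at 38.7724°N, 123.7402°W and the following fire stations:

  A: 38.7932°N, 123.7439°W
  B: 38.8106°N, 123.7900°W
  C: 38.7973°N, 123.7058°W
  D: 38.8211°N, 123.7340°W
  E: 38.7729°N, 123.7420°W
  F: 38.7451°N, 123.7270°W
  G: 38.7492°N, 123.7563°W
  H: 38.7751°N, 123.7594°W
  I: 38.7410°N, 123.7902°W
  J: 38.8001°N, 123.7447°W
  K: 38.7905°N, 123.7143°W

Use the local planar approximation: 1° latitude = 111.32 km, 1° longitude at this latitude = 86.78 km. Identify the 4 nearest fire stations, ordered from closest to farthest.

Distances from 38.7724°N, 123.7402°W:
A: √((0.0208·111.32)² + (-0.0037·86.78)²) = √(5.361336 + 0.103096) = 2.3376 km
B: √((0.0382·111.32)² + (-0.0498·86.78)²) = √(18.083110 + 18.676607) = 6.0630 km
C: √((0.0249·111.32)² + (0.0344·86.78)²) = √(7.683252 + 8.911610) = 4.0737 km
D: √((0.0487·111.32)² + (0.0062·86.78)²) = √(29.390320 + 0.289483) = 5.4479 km
E: √((0.0005·111.32)² + (-0.0018·86.78)²) = √(0.003098 + 0.024400) = 0.1658 km
F: √((-0.0273·111.32)² + (0.0132·86.78)²) = √(9.235740 + 1.312161) = 3.2478 km
G: √((-0.0232·111.32)² + (-0.0161·86.78)²) = √(6.669947 + 1.952050) = 2.9363 km
H: √((0.0027·111.32)² + (-0.0192·86.78)²) = √(0.090339 + 2.776142) = 1.6931 km
I: √((-0.0314·111.32)² + (-0.0500·86.78)²) = √(12.218157 + 18.826921) = 5.5718 km
J: √((0.0277·111.32)² + (-0.0045·86.78)²) = √(9.508367 + 0.152498) = 3.1082 km
K: √((0.0181·111.32)² + (0.0259·86.78)²) = √(4.059790 + 5.051715) = 3.0185 km
Sorted: E (0.1658 km) < H (1.6931 km) < A (2.3376 km) < G (2.9363 km) < K (3.0185 km) < J (3.1082 km) < …

E, H, A, G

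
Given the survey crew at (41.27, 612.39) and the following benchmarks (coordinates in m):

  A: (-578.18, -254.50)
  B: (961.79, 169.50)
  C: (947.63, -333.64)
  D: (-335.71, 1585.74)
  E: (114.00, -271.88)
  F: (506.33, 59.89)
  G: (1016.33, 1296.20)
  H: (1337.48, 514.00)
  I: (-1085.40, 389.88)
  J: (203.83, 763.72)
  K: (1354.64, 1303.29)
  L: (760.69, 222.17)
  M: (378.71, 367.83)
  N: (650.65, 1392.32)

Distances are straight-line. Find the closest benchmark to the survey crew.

J

Distances from (41.27, 612.39):
A: 1065.47 m
B: 1021.52 m
C: 1310.14 m
D: 1043.80 m
E: 887.26 m
F: 722.18 m
G: 1190.94 m
H: 1299.94 m
I: 1148.43 m
J: 222.10 m
K: 1484.01 m
L: 818.44 m
M: 416.74 m
N: 989.77 m
Minimum: J at 222.10 m.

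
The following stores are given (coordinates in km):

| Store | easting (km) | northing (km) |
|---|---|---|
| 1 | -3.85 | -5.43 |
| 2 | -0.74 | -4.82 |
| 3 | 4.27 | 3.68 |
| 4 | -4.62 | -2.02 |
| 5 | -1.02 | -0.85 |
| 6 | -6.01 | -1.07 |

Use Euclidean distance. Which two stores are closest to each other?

4 and 6

Pairwise distances:
4–6: √((-1.39)² + (0.95)²) = √(1.9321 + 0.9025) = 1.68 km
1–2: √((3.11)² + (0.61)²) = √(9.6721 + 0.3721) = 3.17 km
1–4: √((-0.77)² + (3.41)²) = √(0.5929 + 11.6281) = 3.50 km
4–5: √((3.60)² + (1.17)²) = √(12.9600 + 1.3689) = 3.79 km
2–5: √((-0.28)² + (3.97)²) = √(0.0784 + 15.7609) = 3.98 km
2–4: √((-3.88)² + (2.80)²) = √(15.0544 + 7.8400) = 4.78 km
1–6: √((-2.16)² + (4.36)²) = √(4.6656 + 19.0096) = 4.87 km
5–6: √((-4.99)² + (-0.22)²) = √(24.9001 + 0.0484) = 4.99 km
1–5: √((2.83)² + (4.58)²) = √(8.0089 + 20.9764) = 5.38 km
2–6: √((-5.27)² + (3.75)²) = √(27.7729 + 14.0625) = 6.47 km
3–5: √((-5.29)² + (-4.53)²) = √(27.9841 + 20.5209) = 6.96 km
2–3: √((5.01)² + (8.50)²) = √(25.1001 + 72.2500) = 9.87 km
3–4: √((-8.89)² + (-5.70)²) = √(79.0321 + 32.4900) = 10.56 km
3–6: √((-10.28)² + (-4.75)²) = √(105.6784 + 22.5625) = 11.32 km
1–3: √((8.12)² + (9.11)²) = √(65.9344 + 82.9921) = 12.20 km
Closest pair: 4–6 at 1.68 km.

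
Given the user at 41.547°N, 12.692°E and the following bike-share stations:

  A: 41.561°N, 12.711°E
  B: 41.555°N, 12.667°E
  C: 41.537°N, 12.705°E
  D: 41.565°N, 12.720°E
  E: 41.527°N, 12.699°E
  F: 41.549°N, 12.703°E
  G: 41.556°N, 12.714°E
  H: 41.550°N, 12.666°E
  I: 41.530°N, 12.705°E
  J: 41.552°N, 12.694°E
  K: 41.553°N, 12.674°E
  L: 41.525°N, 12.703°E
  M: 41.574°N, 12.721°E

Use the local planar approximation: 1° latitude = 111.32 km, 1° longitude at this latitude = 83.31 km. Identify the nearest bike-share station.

Distances from 41.547°N, 12.692°E:
A: √((0.014·111.32)² + (0.019·83.31)²) = √(2.42886 + 2.50554) = 2.221 km
B: √((0.008·111.32)² + (-0.025·83.31)²) = √(0.79310 + 4.33785) = 2.265 km
C: √((-0.010·111.32)² + (0.013·83.31)²) = √(1.23921 + 1.17295) = 1.553 km
D: √((0.018·111.32)² + (0.028·83.31)²) = √(4.01505 + 5.44140) = 3.075 km
E: √((-0.020·111.32)² + (0.007·83.31)²) = √(4.95686 + 0.34009) = 2.302 km
F: √((0.002·111.32)² + (0.011·83.31)²) = √(0.04957 + 0.83981) = 0.943 km
G: √((0.009·111.32)² + (0.022·83.31)²) = √(1.00376 + 3.35923) = 2.089 km
H: √((0.003·111.32)² + (-0.026·83.31)²) = √(0.11153 + 4.69182) = 2.192 km
I: √((-0.017·111.32)² + (0.013·83.31)²) = √(3.58133 + 1.17295) = 2.180 km
J: √((0.005·111.32)² + (0.002·83.31)²) = √(0.30980 + 0.02776) = 0.581 km
K: √((0.006·111.32)² + (-0.018·83.31)²) = √(0.44612 + 2.24874) = 1.642 km
L: √((-0.022·111.32)² + (0.011·83.31)²) = √(5.99780 + 0.83981) = 2.615 km
M: √((0.027·111.32)² + (0.029·83.31)²) = √(9.03387 + 5.83701) = 3.856 km
Minimum: J at 0.581 km.

J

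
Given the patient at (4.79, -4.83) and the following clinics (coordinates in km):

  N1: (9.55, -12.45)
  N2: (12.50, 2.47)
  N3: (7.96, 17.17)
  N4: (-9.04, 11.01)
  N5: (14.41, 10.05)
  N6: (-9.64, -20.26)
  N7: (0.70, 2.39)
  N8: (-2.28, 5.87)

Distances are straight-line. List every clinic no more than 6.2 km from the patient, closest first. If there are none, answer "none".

none

Distances from (4.79, -4.83):
N1: √((4.76)² + (-7.62)²) = √(22.6576 + 58.0644) = 8.98 km
N2: √((7.71)² + (7.30)²) = √(59.4441 + 53.2900) = 10.62 km
N3: √((3.17)² + (22.00)²) = √(10.0489 + 484.0000) = 22.23 km
N4: √((-13.83)² + (15.84)²) = √(191.2689 + 250.9056) = 21.03 km
N5: √((9.62)² + (14.88)²) = √(92.5444 + 221.4144) = 17.72 km
N6: √((-14.43)² + (-15.43)²) = √(208.2249 + 238.0849) = 21.13 km
N7: √((-4.09)² + (7.22)²) = √(16.7281 + 52.1284) = 8.30 km
N8: √((-7.07)² + (10.70)²) = √(49.9849 + 114.4900) = 12.82 km
Threshold 6.2 km: none within range.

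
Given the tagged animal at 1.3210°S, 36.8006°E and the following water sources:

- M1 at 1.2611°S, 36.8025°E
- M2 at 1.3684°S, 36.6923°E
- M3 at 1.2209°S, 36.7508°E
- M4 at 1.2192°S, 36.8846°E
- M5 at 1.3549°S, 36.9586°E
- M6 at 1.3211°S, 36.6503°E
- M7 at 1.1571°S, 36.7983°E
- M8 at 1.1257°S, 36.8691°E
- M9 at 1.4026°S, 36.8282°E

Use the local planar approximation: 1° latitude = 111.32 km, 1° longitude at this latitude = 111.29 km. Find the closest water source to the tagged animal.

Distances from 1.3210°S, 36.8006°E:
M1: 6.6714 km
M2: 13.1571 km
M3: 12.4453 km
M4: 14.6906 km
M5: 17.9842 km
M6: 16.7269 km
M7: 18.2471 km
M8: 23.0386 km
M9: 9.5890 km
Minimum: M1 at 6.6714 km.

M1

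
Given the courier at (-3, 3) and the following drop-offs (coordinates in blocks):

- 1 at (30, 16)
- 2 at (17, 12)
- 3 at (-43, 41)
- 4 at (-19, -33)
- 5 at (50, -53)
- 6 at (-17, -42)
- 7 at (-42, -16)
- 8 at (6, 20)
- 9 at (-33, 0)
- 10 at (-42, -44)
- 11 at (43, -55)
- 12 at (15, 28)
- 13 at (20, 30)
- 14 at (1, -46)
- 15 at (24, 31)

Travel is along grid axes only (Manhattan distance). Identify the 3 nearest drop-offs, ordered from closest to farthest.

8, 2, 9

Distances from (-3, 3):
1: |33| + |13| = 33 + 13 = 46 blocks
2: |20| + |9| = 20 + 9 = 29 blocks
3: |-40| + |38| = 40 + 38 = 78 blocks
4: |-16| + |-36| = 16 + 36 = 52 blocks
5: |53| + |-56| = 53 + 56 = 109 blocks
6: |-14| + |-45| = 14 + 45 = 59 blocks
7: |-39| + |-19| = 39 + 19 = 58 blocks
8: |9| + |17| = 9 + 17 = 26 blocks
9: |-30| + |-3| = 30 + 3 = 33 blocks
10: |-39| + |-47| = 39 + 47 = 86 blocks
11: |46| + |-58| = 46 + 58 = 104 blocks
12: |18| + |25| = 18 + 25 = 43 blocks
13: |23| + |27| = 23 + 27 = 50 blocks
14: |4| + |-49| = 4 + 49 = 53 blocks
15: |27| + |28| = 27 + 28 = 55 blocks
Sorted: 8 (26 blocks) < 2 (29 blocks) < 9 (33 blocks) < 12 (43 blocks) < 1 (46 blocks) < …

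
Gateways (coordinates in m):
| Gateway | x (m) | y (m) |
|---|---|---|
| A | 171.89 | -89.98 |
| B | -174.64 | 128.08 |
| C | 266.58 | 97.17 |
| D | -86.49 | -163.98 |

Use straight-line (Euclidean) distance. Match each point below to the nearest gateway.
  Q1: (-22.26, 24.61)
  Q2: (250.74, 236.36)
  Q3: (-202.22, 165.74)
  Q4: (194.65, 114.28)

Q1 at (-22.26, 24.61):
  A: 225.44 m
  B: 184.19 m
  C: 297.81 m
  D: 199.23 m
  → nearest: B (184.19 m)
Q2 at (250.74, 236.36):
  A: 335.73 m
  B: 438.94 m
  C: 140.09 m
  D: 523.45 m
  → nearest: C (140.09 m)
Q3 at (-202.22, 165.74):
  A: 453.16 m
  B: 46.68 m
  C: 473.79 m
  D: 349.44 m
  → nearest: B (46.68 m)
Q4 at (194.65, 114.28):
  A: 205.52 m
  B: 369.55 m
  C: 73.94 m
  D: 395.56 m
  → nearest: C (73.94 m)

Q1→B; Q2→C; Q3→B; Q4→C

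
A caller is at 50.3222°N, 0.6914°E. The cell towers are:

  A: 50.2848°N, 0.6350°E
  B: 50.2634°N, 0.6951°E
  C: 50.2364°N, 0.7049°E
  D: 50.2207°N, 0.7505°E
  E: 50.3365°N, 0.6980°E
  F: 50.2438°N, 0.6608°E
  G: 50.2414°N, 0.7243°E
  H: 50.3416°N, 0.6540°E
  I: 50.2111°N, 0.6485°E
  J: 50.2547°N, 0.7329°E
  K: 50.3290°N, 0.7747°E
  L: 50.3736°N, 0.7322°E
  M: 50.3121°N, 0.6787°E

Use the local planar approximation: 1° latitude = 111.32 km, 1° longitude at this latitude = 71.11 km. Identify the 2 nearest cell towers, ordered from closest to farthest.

Distances from 50.3222°N, 0.6914°E:
A: 5.7809 km
B: 6.5509 km
C: 9.5994 km
D: 12.0552 km
E: 1.6596 km
F: 8.9947 km
G: 9.2939 km
H: 3.4259 km
I: 12.7383 km
J: 8.0728 km
K: 5.9716 km
L: 6.4154 km
M: 1.4421 km
Sorted: M (1.4421 km) < E (1.6596 km) < H (3.4259 km) < A (5.7809 km) < …

M, E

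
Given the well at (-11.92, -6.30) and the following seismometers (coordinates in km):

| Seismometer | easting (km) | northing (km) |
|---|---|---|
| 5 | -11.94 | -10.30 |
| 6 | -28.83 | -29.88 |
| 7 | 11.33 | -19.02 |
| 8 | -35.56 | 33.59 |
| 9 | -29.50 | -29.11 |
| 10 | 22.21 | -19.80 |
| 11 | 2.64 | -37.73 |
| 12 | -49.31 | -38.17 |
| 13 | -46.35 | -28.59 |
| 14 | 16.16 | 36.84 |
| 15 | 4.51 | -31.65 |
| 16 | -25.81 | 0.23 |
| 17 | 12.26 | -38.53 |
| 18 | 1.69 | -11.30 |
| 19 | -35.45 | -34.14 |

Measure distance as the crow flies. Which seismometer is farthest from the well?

14

Distances from (-11.92, -6.30):
5: √((-0.02)² + (-4.00)²) = √(0.0004 + 16.0000) = 4.00 km
6: √((-16.91)² + (-23.58)²) = √(285.9481 + 556.0164) = 29.02 km
7: √((23.25)² + (-12.72)²) = √(540.5625 + 161.7984) = 26.50 km
8: √((-23.64)² + (39.89)²) = √(558.8496 + 1591.2121) = 46.37 km
9: √((-17.58)² + (-22.81)²) = √(309.0564 + 520.2961) = 28.80 km
10: √((34.13)² + (-13.50)²) = √(1164.8569 + 182.2500) = 36.70 km
11: √((14.56)² + (-31.43)²) = √(211.9936 + 987.8449) = 34.64 km
12: √((-37.39)² + (-31.87)²) = √(1398.0121 + 1015.6969) = 49.13 km
13: √((-34.43)² + (-22.29)²) = √(1185.4249 + 496.8441) = 41.02 km
14: √((28.08)² + (43.14)²) = √(788.4864 + 1861.0596) = 51.47 km
15: √((16.43)² + (-25.35)²) = √(269.9449 + 642.6225) = 30.21 km
16: √((-13.89)² + (6.53)²) = √(192.9321 + 42.6409) = 15.35 km
17: √((24.18)² + (-32.23)²) = √(584.6724 + 1038.7729) = 40.29 km
18: √((13.61)² + (-5.00)²) = √(185.2321 + 25.0000) = 14.50 km
19: √((-23.53)² + (-27.84)²) = √(553.6609 + 775.0656) = 36.45 km
Maximum: 14 at 51.47 km.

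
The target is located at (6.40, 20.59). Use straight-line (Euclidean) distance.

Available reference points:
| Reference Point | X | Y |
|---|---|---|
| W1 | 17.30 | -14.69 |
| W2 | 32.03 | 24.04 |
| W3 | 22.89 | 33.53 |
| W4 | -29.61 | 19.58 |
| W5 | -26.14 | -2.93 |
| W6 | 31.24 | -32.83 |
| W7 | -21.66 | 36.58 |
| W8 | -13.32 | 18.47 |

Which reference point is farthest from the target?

Distances from (6.40, 20.59):
W1: √((10.90)² + (-35.28)²) = √(118.8100 + 1244.6784) = 36.93
W2: √((25.63)² + (3.45)²) = √(656.8969 + 11.9025) = 25.86
W3: √((16.49)² + (12.94)²) = √(271.9201 + 167.4436) = 20.96
W4: √((-36.01)² + (-1.01)²) = √(1296.7201 + 1.0201) = 36.02
W5: √((-32.54)² + (-23.52)²) = √(1058.8516 + 553.1904) = 40.15
W6: √((24.84)² + (-53.42)²) = √(617.0256 + 2853.6964) = 58.91
W7: √((-28.06)² + (15.99)²) = √(787.3636 + 255.6801) = 32.30
W8: √((-19.72)² + (-2.12)²) = √(388.8784 + 4.4944) = 19.83
Maximum: W6 at 58.91.

W6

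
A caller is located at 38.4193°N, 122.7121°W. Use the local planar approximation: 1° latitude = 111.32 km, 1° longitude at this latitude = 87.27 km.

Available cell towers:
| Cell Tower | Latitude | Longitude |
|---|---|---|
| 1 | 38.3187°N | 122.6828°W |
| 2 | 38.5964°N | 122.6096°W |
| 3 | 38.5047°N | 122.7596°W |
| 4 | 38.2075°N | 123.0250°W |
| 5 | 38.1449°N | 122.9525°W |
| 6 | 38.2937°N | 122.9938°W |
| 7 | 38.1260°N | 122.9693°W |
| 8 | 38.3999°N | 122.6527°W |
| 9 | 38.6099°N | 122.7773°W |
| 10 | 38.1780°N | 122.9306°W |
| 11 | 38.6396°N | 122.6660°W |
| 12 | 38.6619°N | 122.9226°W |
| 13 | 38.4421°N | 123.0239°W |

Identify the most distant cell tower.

Distances from 38.4193°N, 122.7121°W:
1: 11.4870 km
2: 21.6492 km
3: 10.3712 km
4: 36.0772 km
5: 37.0570 km
6: 28.2818 km
7: 39.6213 km
8: 5.6157 km
9: 21.9673 km
10: 32.9416 km
11: 24.8516 km
12: 32.6620 km
13: 27.3289 km
Maximum: 7 at 39.6213 km.

7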